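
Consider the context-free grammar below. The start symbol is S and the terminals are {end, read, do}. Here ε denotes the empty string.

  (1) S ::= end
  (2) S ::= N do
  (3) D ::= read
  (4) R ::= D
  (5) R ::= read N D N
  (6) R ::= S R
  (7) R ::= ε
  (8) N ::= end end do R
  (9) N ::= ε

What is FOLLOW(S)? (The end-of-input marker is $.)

{$, do, end, read}

FIRST(D): from D::=read we get {read}. So FIRST(D) = {read}.
FIRST(N): from N::=end end do R we get {end}; from N::=ε we get {ε}. So FIRST(N) = {ε, end}.
FIRST(S): from S::=end we get {end}; from S::=N do we get {do, end}. So FIRST(S) = {do, end}.
FIRST(R): from R::=D we get {read}; from R::=read N D N we get {read}; from R::=S R we get {do, end}; from R::=ε we get {ε}. So FIRST(R) = {ε, do, end, read}.
FOLLOW(S) includes $ since S is the start symbol.
FOLLOW(S): in R::=S R, S is followed by R with FIRST {ε, do, end, read}; in R::=S R, the suffix after S is nullable, so FOLLOW(S) ⊇ FOLLOW(R) = {do, read}. Thus FOLLOW(S) = {$, do, end, read}.
FOLLOW(D): in R::=D, the suffix after D is empty, so FOLLOW(D) ⊇ FOLLOW(R) = {do, read}; in R::=read N D N, D is followed by N with FIRST {ε, end}; in R::=read N D N, the suffix after D is nullable, so FOLLOW(D) ⊇ FOLLOW(R) = {do, read}. Thus FOLLOW(D) = {do, end, read}.
FOLLOW(R): in R::=S R, the suffix after R is empty (adds nothing new); in N::=end end do R, the suffix after R is empty, so FOLLOW(R) ⊇ FOLLOW(N) = {do, read}. Thus FOLLOW(R) = {do, read}.
FOLLOW(N): in S::=N do, N is followed by do with FIRST {do}; in R::=read N D N (occurrence 1), N is followed by D N with FIRST {read}; in R::=read N D N (occurrence 2), the suffix after N is empty, so FOLLOW(N) ⊇ FOLLOW(R) = {do, read}. Thus FOLLOW(N) = {do, read}.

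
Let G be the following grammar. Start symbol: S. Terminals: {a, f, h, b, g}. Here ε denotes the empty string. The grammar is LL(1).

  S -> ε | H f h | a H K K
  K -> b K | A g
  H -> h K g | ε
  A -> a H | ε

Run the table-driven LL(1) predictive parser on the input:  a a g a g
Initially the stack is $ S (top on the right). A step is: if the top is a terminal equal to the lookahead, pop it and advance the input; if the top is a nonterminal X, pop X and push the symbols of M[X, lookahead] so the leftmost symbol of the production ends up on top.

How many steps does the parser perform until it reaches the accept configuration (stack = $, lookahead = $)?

13

      Stack      Input        Action
   1  $ S        a a g a g $  expand S -> a H K K
   2  $ K K H a  a a g a g $  match a
   3  $ K K H    a g a g $    expand H -> ε
   4  $ K K      a g a g $    expand K -> A g
   5  $ K g A    a g a g $    expand A -> a H
   6  $ K g H a  a g a g $    match a
   7  $ K g H    g a g $      expand H -> ε
   8  $ K g      g a g $      match g
   9  $ K        a g $        expand K -> A g
  10  $ g A      a g $        expand A -> a H
  11  $ g H a    a g $        match a
  12  $ g H      g $          expand H -> ε
  13  $ g        g $          match g
Accept reached after 13 steps.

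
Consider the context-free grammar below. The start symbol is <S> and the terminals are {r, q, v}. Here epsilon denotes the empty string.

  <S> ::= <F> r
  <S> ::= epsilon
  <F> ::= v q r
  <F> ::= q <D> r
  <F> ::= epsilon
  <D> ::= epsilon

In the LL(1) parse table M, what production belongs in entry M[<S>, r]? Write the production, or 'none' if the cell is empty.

FIRST(<F>): from <F>::=v q r we get {v}; from <F>::=q <D> r we get {q}; from <F>::=epsilon we get {epsilon}. So FIRST(<F>) = {epsilon, q, v}.
FIRST(<D>): from <D>::=epsilon we get {epsilon}. So FIRST(<D>) = {epsilon}.
FIRST(<S>): from <S>::=<F> r we get {q, r, v}; from <S>::=epsilon we get {epsilon}. So FIRST(<S>) = {epsilon, q, r, v}.
FOLLOW(<S>) includes $ since <S> is the start symbol.
FOLLOW(<S>): <S> appears on no right-hand side. Thus FOLLOW(<S>) = {$}.
For <S> ::= <F> r: FIRST(<F> r) = {q, r, v}, so it goes in M[<S>, t] for t ∈ {q, r, v}.
For <S> ::= epsilon: FIRST(epsilon) = {epsilon}, so it goes in M[<S>, t] for t ∈ {}; since epsilon ∈ FIRST, also for every t ∈ FOLLOW(<S>) = {$}.

<S> ::= <F> r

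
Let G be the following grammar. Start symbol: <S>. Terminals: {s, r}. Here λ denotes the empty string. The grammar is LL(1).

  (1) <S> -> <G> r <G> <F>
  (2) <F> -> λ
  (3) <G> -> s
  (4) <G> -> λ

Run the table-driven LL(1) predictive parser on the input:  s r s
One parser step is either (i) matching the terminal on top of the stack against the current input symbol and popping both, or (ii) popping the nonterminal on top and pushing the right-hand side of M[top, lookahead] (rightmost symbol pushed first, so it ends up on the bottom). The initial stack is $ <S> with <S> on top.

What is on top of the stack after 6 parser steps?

step 1: stack=$ <S>  input=s r s $  — expand <S> -> <G> r <G> <F>
step 2: stack=$ <F> <G> r <G>  input=s r s $  — expand <G> -> s
step 3: stack=$ <F> <G> r s  input=s r s $  — match s
step 4: stack=$ <F> <G> r  input=r s $  — match r
step 5: stack=$ <F> <G>  input=s $  — expand <G> -> s
step 6: stack=$ <F> s  input=s $  — match s
Stack after step 6: $ <F> (top = <F>).

<F>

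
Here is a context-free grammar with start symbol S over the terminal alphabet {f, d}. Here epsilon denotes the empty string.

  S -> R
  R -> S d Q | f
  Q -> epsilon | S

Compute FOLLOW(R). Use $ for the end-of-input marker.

{$, d}

FIRST(S): from S->R we get {f}. So FIRST(S) = {f}.
FIRST(R): from R->S d Q we get {f}; from R->f we get {f}. So FIRST(R) = {f}.
FIRST(Q): from Q->epsilon we get {epsilon}; from Q->S we get {f}. So FIRST(Q) = {epsilon, f}.
FOLLOW(S) includes $ since S is the start symbol.
FOLLOW(S): in R->S d Q, S is followed by d Q with FIRST {d}; in Q->S, the suffix after S is empty, so FOLLOW(S) ⊇ FOLLOW(Q) = {$, d}. Thus FOLLOW(S) = {$, d}.
FOLLOW(R): in S->R, the suffix after R is empty, so FOLLOW(R) ⊇ FOLLOW(S) = {$, d}. Thus FOLLOW(R) = {$, d}.
FOLLOW(Q): in R->S d Q, the suffix after Q is empty, so FOLLOW(Q) ⊇ FOLLOW(R) = {$, d}. Thus FOLLOW(Q) = {$, d}.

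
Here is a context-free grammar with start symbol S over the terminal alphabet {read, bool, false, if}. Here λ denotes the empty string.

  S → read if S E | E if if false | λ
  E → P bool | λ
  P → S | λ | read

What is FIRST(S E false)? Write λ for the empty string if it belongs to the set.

FIRST(S) = {λ, bool, if, read}  (via E if if false)
FIRST(P) = {λ, bool, if, read}  (via S)
FIRST(E) = {λ, bool, if, read}  (via P bool)
FIRST(S E false): take FIRST of each symbol in turn, carrying on past any symbol whose FIRST contains λ; result {bool, false, if, read}.

{bool, false, if, read}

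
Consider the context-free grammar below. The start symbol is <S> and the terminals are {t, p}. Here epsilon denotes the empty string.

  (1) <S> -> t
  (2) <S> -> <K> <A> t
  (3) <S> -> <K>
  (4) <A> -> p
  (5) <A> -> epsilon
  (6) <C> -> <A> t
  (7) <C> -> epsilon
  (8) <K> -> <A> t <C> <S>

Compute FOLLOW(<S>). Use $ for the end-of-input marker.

FIRST(<A>): from <A>->p we get {p}; from <A>->epsilon we get {epsilon}. So FIRST(<A>) = {epsilon, p}.
FIRST(<C>): from <C>-><A> t we get {p, t}; from <C>->epsilon we get {epsilon}. So FIRST(<C>) = {epsilon, p, t}.
FIRST(<K>): from <K>-><A> t <C> <S> we get {p, t}. So FIRST(<K>) = {p, t}.
FIRST(<S>): from <S>->t we get {t}; from <S>-><K> <A> t we get {p, t}; from <S>-><K> we get {p, t}. So FIRST(<S>) = {p, t}.
FOLLOW(<S>) includes $ since <S> is the start symbol.
FOLLOW(<A>): in <S>-><K> <A> t, <A> is followed by t with FIRST {t}; in <C>-><A> t, <A> is followed by t with FIRST {t}; in <K>-><A> t <C> <S>, <A> is followed by t <C> <S> with FIRST {t}. Thus FOLLOW(<A>) = {t}.
FOLLOW(<C>): in <K>-><A> t <C> <S>, <C> is followed by <S> with FIRST {p, t}. Thus FOLLOW(<C>) = {p, t}.
FOLLOW(<S>): in <K>-><A> t <C> <S>, the suffix after <S> is empty, so FOLLOW(<S>) ⊇ FOLLOW(<K>) = {$, p, t}. Thus FOLLOW(<S>) = {$, p, t}.
FOLLOW(<K>): in <S>-><K> <A> t, <K> is followed by <A> t with FIRST {p, t}; in <S>-><K>, the suffix after <K> is empty, so FOLLOW(<K>) ⊇ FOLLOW(<S>) = {$, p, t}. Thus FOLLOW(<K>) = {$, p, t}.

{$, p, t}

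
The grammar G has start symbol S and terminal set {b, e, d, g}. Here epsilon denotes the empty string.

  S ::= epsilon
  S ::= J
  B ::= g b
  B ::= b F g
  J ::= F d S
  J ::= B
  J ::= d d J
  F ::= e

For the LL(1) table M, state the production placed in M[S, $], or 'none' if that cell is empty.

FIRST(B): from B::=g b we get {g}; from B::=b F g we get {b}. So FIRST(B) = {b, g}.
FIRST(F): from F::=e we get {e}. So FIRST(F) = {e}.
FIRST(J): from J::=F d S we get {e}; from J::=B we get {b, g}; from J::=d d J we get {d}. So FIRST(J) = {b, d, e, g}.
FIRST(S): from S::=epsilon we get {epsilon}; from S::=J we get {b, d, e, g}. So FIRST(S) = {epsilon, b, d, e, g}.
FOLLOW(S) includes $ since S is the start symbol.
FOLLOW(S): in J::=F d S, the suffix after S is empty, so FOLLOW(S) ⊇ FOLLOW(J) = {$}. Thus FOLLOW(S) = {$}.
FOLLOW(J): in S::=J, the suffix after J is empty, so FOLLOW(J) ⊇ FOLLOW(S) = {$}; in J::=d d J, the suffix after J is empty (adds nothing new). Thus FOLLOW(J) = {$}.
For S ::= epsilon: FIRST(epsilon) = {epsilon}, so it goes in M[S, t] for t ∈ {}; since epsilon ∈ FIRST, also for every t ∈ FOLLOW(S) = {$}.
For S ::= J: FIRST(J) = {b, d, e, g}, so it goes in M[S, t] for t ∈ {b, d, e, g}.

S ::= epsilon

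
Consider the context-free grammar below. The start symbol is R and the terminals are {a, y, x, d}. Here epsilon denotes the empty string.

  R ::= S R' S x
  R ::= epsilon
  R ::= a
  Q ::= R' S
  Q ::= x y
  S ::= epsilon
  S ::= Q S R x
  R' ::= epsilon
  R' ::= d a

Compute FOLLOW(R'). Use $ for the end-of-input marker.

FIRST(R') = {epsilon, d}
FIRST(R) = {epsilon, a, d, x}  (via S R' S x)
FIRST(Q) = {epsilon, a, d, x}  (via R' S)
FIRST(S) = {epsilon, a, d, x}  (via Q S R x)
FOLLOW(R) includes $ since R is the start symbol.
FOLLOW(R): in S::=Q S R x, R is followed by x with FIRST {x}. Thus FOLLOW(R) = {$, x}.
FOLLOW(Q): in S::=Q S R x, Q is followed by S R x with FIRST {a, d, x}. Thus FOLLOW(Q) = {a, d, x}.
FOLLOW(S): in R::=S R' S x (occurrence 1), S is followed by R' S x with FIRST {a, d, x}; in R::=S R' S x (occurrence 2), S is followed by x with FIRST {x}; in Q::=R' S, the suffix after S is empty, so FOLLOW(S) ⊇ FOLLOW(Q) = {a, d, x}; in S::=Q S R x, S is followed by R x with FIRST {a, d, x}. Thus FOLLOW(S) = {a, d, x}.
FOLLOW(R'): in R::=S R' S x, R' is followed by S x with FIRST {a, d, x}; in Q::=R' S, R' is followed by S with FIRST {epsilon, a, d, x}; in Q::=R' S, the suffix after R' is nullable, so FOLLOW(R') ⊇ FOLLOW(Q) = {a, d, x}. Thus FOLLOW(R') = {a, d, x}.

{a, d, x}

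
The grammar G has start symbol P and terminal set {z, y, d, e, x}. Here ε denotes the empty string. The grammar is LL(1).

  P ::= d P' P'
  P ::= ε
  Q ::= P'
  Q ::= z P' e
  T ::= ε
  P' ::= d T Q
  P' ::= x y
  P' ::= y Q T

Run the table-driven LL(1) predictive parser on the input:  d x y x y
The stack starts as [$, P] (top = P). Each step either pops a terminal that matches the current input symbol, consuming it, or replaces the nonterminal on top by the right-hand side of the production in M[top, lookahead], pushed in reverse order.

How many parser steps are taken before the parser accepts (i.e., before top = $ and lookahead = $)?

8

     Stack      Input        Action
  1  $ P        d x y x y $  expand P ::= d P' P'
  2  $ P' P' d  d x y x y $  match d
  3  $ P' P'    x y x y $    expand P' ::= x y
  4  $ P' y x   x y x y $    match x
  5  $ P' y     y x y $      match y
  6  $ P'       x y $        expand P' ::= x y
  7  $ y x      x y $        match x
  8  $ y        y $          match y
Accept reached after 8 steps.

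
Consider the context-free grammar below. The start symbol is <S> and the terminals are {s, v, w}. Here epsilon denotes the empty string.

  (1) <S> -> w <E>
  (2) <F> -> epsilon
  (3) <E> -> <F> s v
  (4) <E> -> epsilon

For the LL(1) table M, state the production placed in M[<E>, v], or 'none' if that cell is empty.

none

FIRST(<S>): from <S>->w <E> we get {w}. So FIRST(<S>) = {w}.
FIRST(<F>): from <F>->epsilon we get {epsilon}. So FIRST(<F>) = {epsilon}.
FIRST(<E>): from <E>-><F> s v we get {s}; from <E>->epsilon we get {epsilon}. So FIRST(<E>) = {epsilon, s}.
FOLLOW(<S>) includes $ since <S> is the start symbol.
FOLLOW(<S>): <S> appears on no right-hand side. Thus FOLLOW(<S>) = {$}.
FOLLOW(<E>): in <S>->w <E>, the suffix after <E> is empty, so FOLLOW(<E>) ⊇ FOLLOW(<S>) = {$}. Thus FOLLOW(<E>) = {$}.
For <E> -> <F> s v: FIRST(<F> s v) = {s}, so it goes in M[<E>, t] for t ∈ {s}.
For <E> -> epsilon: FIRST(epsilon) = {epsilon}, so it goes in M[<E>, t] for t ∈ {}; since epsilon ∈ FIRST, also for every t ∈ FOLLOW(<E>) = {$}.
None of these place a production in M[<E>, v].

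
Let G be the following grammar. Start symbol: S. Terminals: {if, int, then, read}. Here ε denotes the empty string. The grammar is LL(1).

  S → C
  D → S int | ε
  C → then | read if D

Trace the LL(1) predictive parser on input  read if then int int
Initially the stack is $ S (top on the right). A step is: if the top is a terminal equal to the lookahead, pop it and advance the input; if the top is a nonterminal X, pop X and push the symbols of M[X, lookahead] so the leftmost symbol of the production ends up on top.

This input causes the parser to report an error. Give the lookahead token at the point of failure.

int

step 1: stack=$ S  input=read if then int int $  — expand S → C
step 2: stack=$ C  input=read if then int int $  — expand C → read if D
step 3: stack=$ D if read  input=read if then int int $  — match read
step 4: stack=$ D if  input=if then int int $  — match if
step 5: stack=$ D  input=then int int $  — expand D → S int
step 6: stack=$ int S  input=then int int $  — expand S → C
step 7: stack=$ int C  input=then int int $  — expand C → then
step 8: stack=$ int then  input=then int int $  — match then
step 9: stack=$ int  input=int int $  — match int
step 10: stack=$  input=int $  — error: stack empty but input remains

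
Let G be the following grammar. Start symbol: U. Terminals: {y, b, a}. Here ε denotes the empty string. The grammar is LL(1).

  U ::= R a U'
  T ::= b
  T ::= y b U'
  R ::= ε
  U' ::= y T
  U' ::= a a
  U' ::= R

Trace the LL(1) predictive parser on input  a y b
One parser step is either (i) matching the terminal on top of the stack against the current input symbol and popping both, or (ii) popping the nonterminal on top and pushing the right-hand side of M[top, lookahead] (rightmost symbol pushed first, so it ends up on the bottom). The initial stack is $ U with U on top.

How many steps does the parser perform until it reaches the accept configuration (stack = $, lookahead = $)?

     Stack     Input    Action
  1  $ U       a y b $  expand U ::= R a U'
  2  $ U' a R  a y b $  expand R ::= ε
  3  $ U' a    a y b $  match a
  4  $ U'      y b $    expand U' ::= y T
  5  $ T y     y b $    match y
  6  $ T       b $      expand T ::= b
  7  $ b       b $      match b
Accept reached after 7 steps.

7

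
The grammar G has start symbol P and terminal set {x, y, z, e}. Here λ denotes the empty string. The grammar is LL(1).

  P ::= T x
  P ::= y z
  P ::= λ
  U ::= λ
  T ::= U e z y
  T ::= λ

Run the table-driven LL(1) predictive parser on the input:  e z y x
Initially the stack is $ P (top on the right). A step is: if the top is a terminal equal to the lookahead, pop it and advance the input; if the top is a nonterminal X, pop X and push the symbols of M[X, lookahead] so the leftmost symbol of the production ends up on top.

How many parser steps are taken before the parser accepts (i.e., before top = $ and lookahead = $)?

step 1: stack=$ P  input=e z y x $  — expand P ::= T x
step 2: stack=$ x T  input=e z y x $  — expand T ::= U e z y
step 3: stack=$ x y z e U  input=e z y x $  — expand U ::= λ
step 4: stack=$ x y z e  input=e z y x $  — match e
step 5: stack=$ x y z  input=z y x $  — match z
step 6: stack=$ x y  input=y x $  — match y
step 7: stack=$ x  input=x $  — match x
Accept reached after 7 steps.

7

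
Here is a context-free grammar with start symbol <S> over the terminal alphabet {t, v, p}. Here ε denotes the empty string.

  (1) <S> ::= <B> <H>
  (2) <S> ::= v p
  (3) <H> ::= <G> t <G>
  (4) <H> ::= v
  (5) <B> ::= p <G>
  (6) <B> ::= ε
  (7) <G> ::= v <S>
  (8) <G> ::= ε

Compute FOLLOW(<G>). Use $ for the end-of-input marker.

{$, t, v}

FIRST(<B>): from <B>::=p <G> we get {p}; from <B>::=ε we get {ε}. So FIRST(<B>) = {ε, p}.
FIRST(<G>): from <G>::=v <S> we get {v}; from <G>::=ε we get {ε}. So FIRST(<G>) = {ε, v}.
FIRST(<H>): from <H>::=<G> t <G> we get {t, v}; from <H>::=v we get {v}. So FIRST(<H>) = {t, v}.
FIRST(<S>): from <S>::=<B> <H> we get {p, t, v}; from <S>::=v p we get {v}. So FIRST(<S>) = {p, t, v}.
FOLLOW(<S>) includes $ since <S> is the start symbol.
FOLLOW(<B>): in <S>::=<B> <H>, <B> is followed by <H> with FIRST {t, v}. Thus FOLLOW(<B>) = {t, v}.
FOLLOW(<S>): in <G>::=v <S>, the suffix after <S> is empty, so FOLLOW(<S>) ⊇ FOLLOW(<G>) = {$, t, v}. Thus FOLLOW(<S>) = {$, t, v}.
FOLLOW(<H>): in <S>::=<B> <H>, the suffix after <H> is empty, so FOLLOW(<H>) ⊇ FOLLOW(<S>) = {$, t, v}. Thus FOLLOW(<H>) = {$, t, v}.
FOLLOW(<G>): in <H>::=<G> t <G> (occurrence 1), <G> is followed by t <G> with FIRST {t}; in <H>::=<G> t <G> (occurrence 2), the suffix after <G> is empty, so FOLLOW(<G>) ⊇ FOLLOW(<H>) = {$, t, v}; in <B>::=p <G>, the suffix after <G> is empty, so FOLLOW(<G>) ⊇ FOLLOW(<B>) = {t, v}. Thus FOLLOW(<G>) = {$, t, v}.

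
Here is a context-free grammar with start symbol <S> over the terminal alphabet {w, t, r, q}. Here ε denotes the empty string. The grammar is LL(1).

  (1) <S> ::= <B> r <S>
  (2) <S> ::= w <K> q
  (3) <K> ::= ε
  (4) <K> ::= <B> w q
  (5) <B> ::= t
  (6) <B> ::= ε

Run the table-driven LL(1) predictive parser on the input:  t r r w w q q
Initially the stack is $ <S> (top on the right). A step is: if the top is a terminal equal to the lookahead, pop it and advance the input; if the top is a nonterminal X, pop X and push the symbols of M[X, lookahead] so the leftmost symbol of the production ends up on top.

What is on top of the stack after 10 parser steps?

<B>

      Stack        Input            Action
   1  $ <S>        t r r w w q q $  expand <S> ::= <B> r <S>
   2  $ <S> r <B>  t r r w w q q $  expand <B> ::= t
   3  $ <S> r t    t r r w w q q $  match t
   4  $ <S> r      r r w w q q $    match r
   5  $ <S>        r w w q q $      expand <S> ::= <B> r <S>
   6  $ <S> r <B>  r w w q q $      expand <B> ::= ε
   7  $ <S> r      r w w q q $      match r
   8  $ <S>        w w q q $        expand <S> ::= w <K> q
   9  $ q <K> w    w w q q $        match w
  10  $ q <K>      w q q $          expand <K> ::= <B> w q
Stack after step 10: $ q q w <B> (top = <B>).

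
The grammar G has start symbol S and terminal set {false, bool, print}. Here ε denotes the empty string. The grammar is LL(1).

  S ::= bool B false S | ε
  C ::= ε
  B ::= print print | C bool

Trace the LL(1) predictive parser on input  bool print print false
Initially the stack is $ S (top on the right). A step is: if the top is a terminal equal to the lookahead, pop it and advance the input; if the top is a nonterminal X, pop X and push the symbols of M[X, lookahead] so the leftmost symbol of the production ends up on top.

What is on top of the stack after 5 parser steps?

step 1: stack=$ S  input=bool print print false $  — expand S ::= bool B false S
step 2: stack=$ S false B bool  input=bool print print false $  — match bool
step 3: stack=$ S false B  input=print print false $  — expand B ::= print print
step 4: stack=$ S false print print  input=print print false $  — match print
step 5: stack=$ S false print  input=print false $  — match print
Stack after step 5: $ S false (top = false).

false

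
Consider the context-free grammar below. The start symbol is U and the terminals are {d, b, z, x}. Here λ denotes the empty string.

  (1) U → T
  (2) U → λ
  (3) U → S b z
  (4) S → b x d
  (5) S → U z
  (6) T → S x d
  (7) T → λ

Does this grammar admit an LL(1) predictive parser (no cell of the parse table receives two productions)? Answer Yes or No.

FIRST(U) = {λ, b, z}
FIRST(S) = {b, z}
FIRST(T) = {λ, b, z}
FOLLOW(U) = {$, z}
FOLLOW(S) = {b, x}
FOLLOW(T) = {$, z}
Cell M[S, b] receives both S → b x d and S → U z — the grammar is not LL(1).

No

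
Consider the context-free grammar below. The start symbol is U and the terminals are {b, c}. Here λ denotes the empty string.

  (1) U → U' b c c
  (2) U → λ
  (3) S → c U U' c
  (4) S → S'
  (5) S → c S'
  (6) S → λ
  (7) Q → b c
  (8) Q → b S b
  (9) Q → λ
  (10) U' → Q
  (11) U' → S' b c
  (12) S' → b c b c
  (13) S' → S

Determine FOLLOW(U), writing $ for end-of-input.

{$, b, c}

FIRST(Q): from Q→b c we get {b}; from Q→b S b we get {b}; from Q→λ we get {λ}. So FIRST(Q) = {λ, b}.
FIRST(U): from U→U' b c c we get {b, c}; from U→λ we get {λ}. So FIRST(U) = {λ, b, c}.
FIRST(S): from S→c U U' c we get {c}; from S→S' we get {λ, b, c}; from S→c S' we get {c}; from S→λ we get {λ}. So FIRST(S) = {λ, b, c}.
FIRST(S'): from S'→b c b c we get {b}; from S'→S we get {λ, b, c}. So FIRST(S') = {λ, b, c}.
FIRST(U'): from U'→Q we get {λ, b}; from U'→S' b c we get {b, c}. So FIRST(U') = {λ, b, c}.
FOLLOW(U) includes $ since U is the start symbol.
FOLLOW(U): in S→c U U' c, U is followed by U' c with FIRST {b, c}. Thus FOLLOW(U) = {$, b, c}.
FOLLOW(U'): in U→U' b c c, U' is followed by b c c with FIRST {b}; in S→c U U' c, U' is followed by c with FIRST {c}. Thus FOLLOW(U') = {b, c}.
FOLLOW(Q): in U'→Q, the suffix after Q is empty, so FOLLOW(Q) ⊇ FOLLOW(U') = {b, c}. Thus FOLLOW(Q) = {b, c}.
FOLLOW(S): in Q→b S b, S is followed by b with FIRST {b}; in S'→S, the suffix after S is empty, so FOLLOW(S) ⊇ FOLLOW(S') = {b}. Thus FOLLOW(S) = {b}.
FOLLOW(S'): in S→S', the suffix after S' is empty, so FOLLOW(S') ⊇ FOLLOW(S) = {b}; in S→c S', the suffix after S' is empty, so FOLLOW(S') ⊇ FOLLOW(S) = {b}; in U'→S' b c, S' is followed by b c with FIRST {b}. Thus FOLLOW(S') = {b}.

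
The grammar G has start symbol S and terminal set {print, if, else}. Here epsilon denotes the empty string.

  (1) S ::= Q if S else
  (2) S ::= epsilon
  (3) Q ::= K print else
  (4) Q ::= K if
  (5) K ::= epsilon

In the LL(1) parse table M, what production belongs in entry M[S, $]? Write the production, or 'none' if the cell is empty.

FIRST(K) = {epsilon}
FIRST(Q) = {if, print}  (via K print else, K if)
FIRST(S) = {epsilon, if, print}  (via Q if S else)
FOLLOW(S) includes $ since S is the start symbol.
FOLLOW(S): in S::=Q if S else, S is followed by else with FIRST {else}. Thus FOLLOW(S) = {$, else}.
For S ::= Q if S else: FIRST(Q if S else) = {if, print}, so it goes in M[S, t] for t ∈ {if, print}.
For S ::= epsilon: FIRST(epsilon) = {epsilon}, so it goes in M[S, t] for t ∈ {}; since epsilon ∈ FIRST, also for every t ∈ FOLLOW(S) = {$, else}.

S ::= epsilon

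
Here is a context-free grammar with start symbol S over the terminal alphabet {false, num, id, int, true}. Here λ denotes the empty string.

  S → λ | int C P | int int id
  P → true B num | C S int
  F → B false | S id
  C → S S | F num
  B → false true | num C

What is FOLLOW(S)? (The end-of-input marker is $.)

{$, false, id, int, num, true}

FIRST(S) = {λ, int}
FIRST(B) = {false, num}
FIRST(F) = {false, id, int, num}  (via B false, S id)
FIRST(C) = {λ, false, id, int, num}  (via S S, F num)
FIRST(P) = {false, id, int, num, true}  (via C S int)
FOLLOW(S) includes $ since S is the start symbol.
FOLLOW(F): in C→F num, F is followed by num with FIRST {num}. Thus FOLLOW(F) = {num}.
FOLLOW(B): in P→true B num, B is followed by num with FIRST {num}; in F→B false, B is followed by false with FIRST {false}. Thus FOLLOW(B) = {false, num}.
FOLLOW(C): in S→int C P, C is followed by P with FIRST {false, id, int, num, true}; in P→C S int, C is followed by S int with FIRST {int}; in B→num C, the suffix after C is empty, so FOLLOW(C) ⊇ FOLLOW(B) = {false, num}. Thus FOLLOW(C) = {false, id, int, num, true}.
FOLLOW(S): in P→C S int, S is followed by int with FIRST {int}; in F→S id, S is followed by id with FIRST {id}; in C→S S (occurrence 1), S is followed by S with FIRST {λ, int}; in C→S S (occurrence 1), the suffix after S is nullable, so FOLLOW(S) ⊇ FOLLOW(C) = {false, id, int, num, true}; in C→S S (occurrence 2), the suffix after S is empty, so FOLLOW(S) ⊇ FOLLOW(C) = {false, id, int, num, true}. Thus FOLLOW(S) = {$, false, id, int, num, true}.
FOLLOW(P): in S→int C P, the suffix after P is empty, so FOLLOW(P) ⊇ FOLLOW(S) = {$, false, id, int, num, true}. Thus FOLLOW(P) = {$, false, id, int, num, true}.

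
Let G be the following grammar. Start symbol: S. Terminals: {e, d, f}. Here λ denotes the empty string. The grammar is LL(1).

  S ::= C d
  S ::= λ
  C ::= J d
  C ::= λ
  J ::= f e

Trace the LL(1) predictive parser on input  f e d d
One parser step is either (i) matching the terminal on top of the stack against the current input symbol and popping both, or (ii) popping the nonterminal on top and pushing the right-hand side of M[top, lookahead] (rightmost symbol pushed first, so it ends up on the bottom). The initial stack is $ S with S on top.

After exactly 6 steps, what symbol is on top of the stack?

step 1: stack=$ S  input=f e d d $  — expand S ::= C d
step 2: stack=$ d C  input=f e d d $  — expand C ::= J d
step 3: stack=$ d d J  input=f e d d $  — expand J ::= f e
step 4: stack=$ d d e f  input=f e d d $  — match f
step 5: stack=$ d d e  input=e d d $  — match e
step 6: stack=$ d d  input=d d $  — match d
Stack after step 6: $ d (top = d).

d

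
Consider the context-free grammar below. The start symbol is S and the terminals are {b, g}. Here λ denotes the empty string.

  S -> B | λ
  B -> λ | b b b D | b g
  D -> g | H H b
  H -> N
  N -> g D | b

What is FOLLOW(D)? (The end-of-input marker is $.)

FIRST(B) = {λ, b}
FIRST(N) = {b, g}
FIRST(S) = {λ, b}  (via B)
FIRST(H) = {b, g}  (via N)
FIRST(D) = {b, g}  (via H H b)
FOLLOW(S) includes $ since S is the start symbol.
FOLLOW(S): S appears on no right-hand side. Thus FOLLOW(S) = {$}.
FOLLOW(B): in S->B, the suffix after B is empty, so FOLLOW(B) ⊇ FOLLOW(S) = {$}. Thus FOLLOW(B) = {$}.
FOLLOW(H): in D->H H b (occurrence 1), H is followed by H b with FIRST {b, g}; in D->H H b (occurrence 2), H is followed by b with FIRST {b}. Thus FOLLOW(H) = {b, g}.
FOLLOW(N): in H->N, the suffix after N is empty, so FOLLOW(N) ⊇ FOLLOW(H) = {b, g}. Thus FOLLOW(N) = {b, g}.
FOLLOW(D): in B->b b b D, the suffix after D is empty, so FOLLOW(D) ⊇ FOLLOW(B) = {$}; in N->g D, the suffix after D is empty, so FOLLOW(D) ⊇ FOLLOW(N) = {b, g}. Thus FOLLOW(D) = {$, b, g}.

{$, b, g}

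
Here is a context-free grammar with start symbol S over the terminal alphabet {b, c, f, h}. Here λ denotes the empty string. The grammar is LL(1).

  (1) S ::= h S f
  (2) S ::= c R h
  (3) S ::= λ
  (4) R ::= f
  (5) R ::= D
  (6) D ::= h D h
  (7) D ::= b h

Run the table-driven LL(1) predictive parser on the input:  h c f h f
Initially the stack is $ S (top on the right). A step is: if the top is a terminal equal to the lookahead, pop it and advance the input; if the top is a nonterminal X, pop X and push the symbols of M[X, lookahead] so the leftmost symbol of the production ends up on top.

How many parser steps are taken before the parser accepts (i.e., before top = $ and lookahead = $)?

step 1: stack=$ S  input=h c f h f $  — expand S ::= h S f
step 2: stack=$ f S h  input=h c f h f $  — match h
step 3: stack=$ f S  input=c f h f $  — expand S ::= c R h
step 4: stack=$ f h R c  input=c f h f $  — match c
step 5: stack=$ f h R  input=f h f $  — expand R ::= f
step 6: stack=$ f h f  input=f h f $  — match f
step 7: stack=$ f h  input=h f $  — match h
step 8: stack=$ f  input=f $  — match f
Accept reached after 8 steps.

8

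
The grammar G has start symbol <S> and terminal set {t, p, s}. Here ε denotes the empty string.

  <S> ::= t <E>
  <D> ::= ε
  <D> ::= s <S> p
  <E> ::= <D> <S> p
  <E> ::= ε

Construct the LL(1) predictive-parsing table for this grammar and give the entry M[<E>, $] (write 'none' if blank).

FIRST(<S>): from <S>::=t <E> we get {t}. So FIRST(<S>) = {t}.
FIRST(<D>): from <D>::=ε we get {ε}; from <D>::=s <S> p we get {s}. So FIRST(<D>) = {ε, s}.
FIRST(<E>): from <E>::=<D> <S> p we get {s, t}; from <E>::=ε we get {ε}. So FIRST(<E>) = {ε, s, t}.
FOLLOW(<S>) includes $ since <S> is the start symbol.
FOLLOW(<S>): in <D>::=s <S> p, <S> is followed by p with FIRST {p}; in <E>::=<D> <S> p, <S> is followed by p with FIRST {p}. Thus FOLLOW(<S>) = {$, p}.
FOLLOW(<E>): in <S>::=t <E>, the suffix after <E> is empty, so FOLLOW(<E>) ⊇ FOLLOW(<S>) = {$, p}. Thus FOLLOW(<E>) = {$, p}.
For <E> ::= <D> <S> p: FIRST(<D> <S> p) = {s, t}, so it goes in M[<E>, t] for t ∈ {s, t}.
For <E> ::= ε: FIRST(ε) = {ε}, so it goes in M[<E>, t] for t ∈ {}; since ε ∈ FIRST, also for every t ∈ FOLLOW(<E>) = {$, p}.

<E> ::= ε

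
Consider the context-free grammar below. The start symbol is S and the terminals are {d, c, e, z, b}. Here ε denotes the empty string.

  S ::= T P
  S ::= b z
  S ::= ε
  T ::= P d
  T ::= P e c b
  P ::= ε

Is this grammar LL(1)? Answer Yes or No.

Yes

FIRST(S) = {ε, b, d, e}
FIRST(T) = {d, e}
FIRST(P) = {ε}
FOLLOW(S) = {$}
FOLLOW(T) = {$}
FOLLOW(P) = {$, d, e}
Each cell of M receives at most one production.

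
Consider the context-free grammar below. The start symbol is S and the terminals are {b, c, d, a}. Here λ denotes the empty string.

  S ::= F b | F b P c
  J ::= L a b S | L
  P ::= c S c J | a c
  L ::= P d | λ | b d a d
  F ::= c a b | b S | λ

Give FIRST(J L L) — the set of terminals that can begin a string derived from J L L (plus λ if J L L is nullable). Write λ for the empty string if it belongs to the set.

{λ, a, b, c}

FIRST(P): from P::=c S c J we get {c}; from P::=a c we get {a}. So FIRST(P) = {a, c}.
FIRST(F): from F::=c a b we get {c}; from F::=b S we get {b}; from F::=λ we get {λ}. So FIRST(F) = {λ, b, c}.
FIRST(S): from S::=F b we get {b, c}; from S::=F b P c we get {b, c}. So FIRST(S) = {b, c}.
FIRST(L): from L::=P d we get {a, c}; from L::=λ we get {λ}; from L::=b d a d we get {b}. So FIRST(L) = {λ, a, b, c}.
FIRST(J): from J::=L a b S we get {a, b, c}; from J::=L we get {λ, a, b, c}. So FIRST(J) = {λ, a, b, c}.
FIRST(J L L): take FIRST of each symbol in turn, carrying on past any symbol whose FIRST contains λ; result {λ, a, b, c}.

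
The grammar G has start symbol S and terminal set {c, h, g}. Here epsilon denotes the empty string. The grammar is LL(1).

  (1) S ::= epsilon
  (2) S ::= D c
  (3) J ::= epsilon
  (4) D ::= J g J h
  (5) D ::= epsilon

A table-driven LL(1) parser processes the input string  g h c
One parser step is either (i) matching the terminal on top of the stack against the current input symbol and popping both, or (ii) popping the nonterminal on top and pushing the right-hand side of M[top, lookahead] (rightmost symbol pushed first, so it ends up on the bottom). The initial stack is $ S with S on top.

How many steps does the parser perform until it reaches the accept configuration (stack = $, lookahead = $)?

     Stack        Input    Action
  1  $ S          g h c $  expand S ::= D c
  2  $ c D        g h c $  expand D ::= J g J h
  3  $ c h J g J  g h c $  expand J ::= epsilon
  4  $ c h J g    g h c $  match g
  5  $ c h J      h c $    expand J ::= epsilon
  6  $ c h        h c $    match h
  7  $ c          c $      match c
Accept reached after 7 steps.

7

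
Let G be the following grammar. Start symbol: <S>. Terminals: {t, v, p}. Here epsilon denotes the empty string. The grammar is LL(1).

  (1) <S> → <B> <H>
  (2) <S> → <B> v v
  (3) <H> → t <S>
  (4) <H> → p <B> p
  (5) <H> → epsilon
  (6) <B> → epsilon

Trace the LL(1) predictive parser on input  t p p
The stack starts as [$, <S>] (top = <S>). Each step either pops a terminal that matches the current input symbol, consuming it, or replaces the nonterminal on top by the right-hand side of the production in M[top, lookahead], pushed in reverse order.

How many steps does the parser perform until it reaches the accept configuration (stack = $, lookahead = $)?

10

      Stack      Input    Action
   1  $ <S>      t p p $  expand <S> → <B> <H>
   2  $ <H> <B>  t p p $  expand <B> → epsilon
   3  $ <H>      t p p $  expand <H> → t <S>
   4  $ <S> t    t p p $  match t
   5  $ <S>      p p $    expand <S> → <B> <H>
   6  $ <H> <B>  p p $    expand <B> → epsilon
   7  $ <H>      p p $    expand <H> → p <B> p
   8  $ p <B> p  p p $    match p
   9  $ p <B>    p $      expand <B> → epsilon
  10  $ p        p $      match p
Accept reached after 10 steps.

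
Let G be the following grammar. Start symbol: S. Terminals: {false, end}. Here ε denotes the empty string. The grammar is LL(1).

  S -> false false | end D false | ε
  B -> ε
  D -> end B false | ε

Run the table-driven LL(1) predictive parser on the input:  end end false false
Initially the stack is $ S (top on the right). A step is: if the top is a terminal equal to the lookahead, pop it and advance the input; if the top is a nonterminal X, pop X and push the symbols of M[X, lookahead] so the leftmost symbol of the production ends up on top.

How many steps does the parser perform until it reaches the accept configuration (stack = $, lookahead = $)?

     Stack                Input                  Action
  1  $ S                  end end false false $  expand S -> end D false
  2  $ false D end        end end false false $  match end
  3  $ false D            end false false $      expand D -> end B false
  4  $ false false B end  end false false $      match end
  5  $ false false B      false false $          expand B -> ε
  6  $ false false        false false $          match false
  7  $ false              false $                match false
Accept reached after 7 steps.

7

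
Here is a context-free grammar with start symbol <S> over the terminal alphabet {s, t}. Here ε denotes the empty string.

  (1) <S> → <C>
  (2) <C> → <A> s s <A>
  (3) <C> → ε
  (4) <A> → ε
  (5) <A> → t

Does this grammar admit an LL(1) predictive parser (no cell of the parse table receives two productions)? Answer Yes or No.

Yes

FIRST(<S>) = {ε, s, t}
FIRST(<C>) = {ε, s, t}
FIRST(<A>) = {ε, t}
FOLLOW(<S>) = {$}
FOLLOW(<C>) = {$}
FOLLOW(<A>) = {$, s}
Each cell of M receives at most one production.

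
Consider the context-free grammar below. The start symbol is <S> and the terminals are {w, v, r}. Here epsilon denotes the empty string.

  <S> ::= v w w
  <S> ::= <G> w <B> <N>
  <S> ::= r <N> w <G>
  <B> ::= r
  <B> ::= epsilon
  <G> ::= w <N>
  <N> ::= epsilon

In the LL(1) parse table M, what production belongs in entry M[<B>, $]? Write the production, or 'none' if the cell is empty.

FIRST(<B>): from <B>::=r we get {r}; from <B>::=epsilon we get {epsilon}. So FIRST(<B>) = {epsilon, r}.
FIRST(<G>): from <G>::=w <N> we get {w}. So FIRST(<G>) = {w}.
FIRST(<N>): from <N>::=epsilon we get {epsilon}. So FIRST(<N>) = {epsilon}.
FIRST(<S>): from <S>::=v w w we get {v}; from <S>::=<G> w <B> <N> we get {w}; from <S>::=r <N> w <G> we get {r}. So FIRST(<S>) = {r, v, w}.
FOLLOW(<S>) includes $ since <S> is the start symbol.
FOLLOW(<S>): <S> appears on no right-hand side. Thus FOLLOW(<S>) = {$}.
FOLLOW(<B>): in <S>::=<G> w <B> <N>, <B> is followed by <N> with FIRST {epsilon}; in <S>::=<G> w <B> <N>, the suffix after <B> is nullable, so FOLLOW(<B>) ⊇ FOLLOW(<S>) = {$}. Thus FOLLOW(<B>) = {$}.
For <B> ::= r: FIRST(r) = {r}, so it goes in M[<B>, t] for t ∈ {r}.
For <B> ::= epsilon: FIRST(epsilon) = {epsilon}, so it goes in M[<B>, t] for t ∈ {}; since epsilon ∈ FIRST, also for every t ∈ FOLLOW(<B>) = {$}.

<B> ::= epsilon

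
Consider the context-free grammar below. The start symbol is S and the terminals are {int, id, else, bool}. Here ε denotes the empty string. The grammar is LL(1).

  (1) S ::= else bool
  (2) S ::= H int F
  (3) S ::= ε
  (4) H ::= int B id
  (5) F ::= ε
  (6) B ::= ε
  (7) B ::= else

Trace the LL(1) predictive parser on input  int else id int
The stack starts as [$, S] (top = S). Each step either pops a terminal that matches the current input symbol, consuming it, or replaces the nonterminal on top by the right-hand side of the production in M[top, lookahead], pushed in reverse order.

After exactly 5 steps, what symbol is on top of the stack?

step 1: stack=$ S  input=int else id int $  — expand S ::= H int F
step 2: stack=$ F int H  input=int else id int $  — expand H ::= int B id
step 3: stack=$ F int id B int  input=int else id int $  — match int
step 4: stack=$ F int id B  input=else id int $  — expand B ::= else
step 5: stack=$ F int id else  input=else id int $  — match else
Stack after step 5: $ F int id (top = id).

id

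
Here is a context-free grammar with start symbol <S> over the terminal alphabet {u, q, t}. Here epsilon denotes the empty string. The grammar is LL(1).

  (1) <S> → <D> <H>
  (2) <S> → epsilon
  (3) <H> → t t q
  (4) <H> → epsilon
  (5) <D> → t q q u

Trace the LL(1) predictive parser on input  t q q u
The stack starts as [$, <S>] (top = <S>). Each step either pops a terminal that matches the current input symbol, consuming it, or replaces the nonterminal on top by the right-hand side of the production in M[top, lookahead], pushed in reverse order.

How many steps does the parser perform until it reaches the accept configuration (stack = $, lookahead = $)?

     Stack          Input      Action
  1  $ <S>          t q q u $  expand <S> → <D> <H>
  2  $ <H> <D>      t q q u $  expand <D> → t q q u
  3  $ <H> u q q t  t q q u $  match t
  4  $ <H> u q q    q q u $    match q
  5  $ <H> u q      q u $      match q
  6  $ <H> u        u $        match u
  7  $ <H>          $          expand <H> → epsilon
Accept reached after 7 steps.

7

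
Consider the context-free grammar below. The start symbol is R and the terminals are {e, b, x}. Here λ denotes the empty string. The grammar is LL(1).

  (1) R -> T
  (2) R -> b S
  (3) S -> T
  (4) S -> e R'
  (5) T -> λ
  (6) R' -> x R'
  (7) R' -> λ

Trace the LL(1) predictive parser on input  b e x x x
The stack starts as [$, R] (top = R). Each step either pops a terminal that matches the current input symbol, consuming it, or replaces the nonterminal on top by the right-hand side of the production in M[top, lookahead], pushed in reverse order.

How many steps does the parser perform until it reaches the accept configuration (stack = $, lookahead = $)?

      Stack   Input        Action
   1  $ R     b e x x x $  expand R -> b S
   2  $ S b   b e x x x $  match b
   3  $ S     e x x x $    expand S -> e R'
   4  $ R' e  e x x x $    match e
   5  $ R'    x x x $      expand R' -> x R'
   6  $ R' x  x x x $      match x
   7  $ R'    x x $        expand R' -> x R'
   8  $ R' x  x x $        match x
   9  $ R'    x $          expand R' -> x R'
  10  $ R' x  x $          match x
  11  $ R'    $            expand R' -> λ
Accept reached after 11 steps.

11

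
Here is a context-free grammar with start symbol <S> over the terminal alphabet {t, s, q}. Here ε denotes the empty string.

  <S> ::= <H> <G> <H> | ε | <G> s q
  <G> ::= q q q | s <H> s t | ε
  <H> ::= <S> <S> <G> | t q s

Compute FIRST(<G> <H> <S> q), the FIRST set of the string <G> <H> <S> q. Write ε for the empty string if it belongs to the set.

FIRST(<G>) = {ε, q, s}
FIRST(<S>) = {ε, q, s, t}  (via <H> <G> <H>, <G> s q)
FIRST(<H>) = {ε, q, s, t}  (via <S> <S> <G>)
FIRST(<G> <H> <S> q): take FIRST of each symbol in turn, carrying on past any symbol whose FIRST contains ε; result {q, s, t}.

{q, s, t}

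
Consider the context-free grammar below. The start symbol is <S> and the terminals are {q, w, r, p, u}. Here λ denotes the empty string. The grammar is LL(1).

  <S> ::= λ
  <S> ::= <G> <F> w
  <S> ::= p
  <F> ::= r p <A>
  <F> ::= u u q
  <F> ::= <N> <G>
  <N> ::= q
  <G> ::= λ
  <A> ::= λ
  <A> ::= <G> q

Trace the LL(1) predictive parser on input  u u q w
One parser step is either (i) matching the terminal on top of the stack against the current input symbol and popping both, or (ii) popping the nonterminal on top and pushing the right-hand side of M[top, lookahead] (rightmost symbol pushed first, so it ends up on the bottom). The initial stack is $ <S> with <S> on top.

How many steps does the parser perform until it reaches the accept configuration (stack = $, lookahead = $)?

     Stack        Input      Action
  1  $ <S>        u u q w $  expand <S> ::= <G> <F> w
  2  $ w <F> <G>  u u q w $  expand <G> ::= λ
  3  $ w <F>      u u q w $  expand <F> ::= u u q
  4  $ w q u u    u u q w $  match u
  5  $ w q u      u q w $    match u
  6  $ w q        q w $      match q
  7  $ w          w $        match w
Accept reached after 7 steps.

7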